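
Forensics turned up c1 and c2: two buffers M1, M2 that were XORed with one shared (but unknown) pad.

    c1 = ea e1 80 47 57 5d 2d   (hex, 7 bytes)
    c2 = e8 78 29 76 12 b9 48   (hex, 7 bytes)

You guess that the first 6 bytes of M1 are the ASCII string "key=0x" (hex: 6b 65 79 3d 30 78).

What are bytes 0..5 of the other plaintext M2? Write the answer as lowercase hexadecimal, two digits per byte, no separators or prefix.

First, c1 ⊕ c2 = (M1 ⊕ K) ⊕ (M2 ⊕ K) = M1 ⊕ M2, so the key drops out. Then M2 = (M1 ⊕ M2) ⊕ M1 over the first 6 bytes.
byte 0: (ea xor e8) xor 6b = 02 xor 6b = 69
byte 1: (e1 xor 78) xor 65 = 99 xor 65 = fc
byte 2: (80 xor 29) xor 79 = a9 xor 79 = d0
byte 3: (47 xor 76) xor 3d = 31 xor 3d = 0c
byte 4: (57 xor 12) xor 30 = 45 xor 30 = 75
byte 5: (5d xor b9) xor 78 = e4 xor 78 = 9c

69fcd00c759c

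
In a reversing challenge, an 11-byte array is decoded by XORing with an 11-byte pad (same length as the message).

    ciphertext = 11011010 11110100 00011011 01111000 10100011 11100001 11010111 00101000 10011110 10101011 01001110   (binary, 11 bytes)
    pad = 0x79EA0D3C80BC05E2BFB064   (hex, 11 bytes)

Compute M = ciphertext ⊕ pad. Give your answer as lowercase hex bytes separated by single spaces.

a3 1e 16 44 23 5d d2 ca 21 1b 2a

byte 0: 11011010 XOR 01111001 = 10100011
byte 1: 11110100 XOR 11101010 = 00011110
byte 2: 00011011 XOR 00001101 = 00010110
byte 3: 01111000 XOR 00111100 = 01000100
byte 4: 10100011 XOR 10000000 = 00100011
byte 5: 11100001 XOR 10111100 = 01011101
byte 6: 11010111 XOR 00000101 = 11010010
byte 7: 00101000 XOR 11100010 = 11001010
byte 8: 10011110 XOR 10111111 = 00100001
byte 9: 10101011 XOR 10110000 = 00011011
byte 10: 01001110 XOR 01100100 = 00101010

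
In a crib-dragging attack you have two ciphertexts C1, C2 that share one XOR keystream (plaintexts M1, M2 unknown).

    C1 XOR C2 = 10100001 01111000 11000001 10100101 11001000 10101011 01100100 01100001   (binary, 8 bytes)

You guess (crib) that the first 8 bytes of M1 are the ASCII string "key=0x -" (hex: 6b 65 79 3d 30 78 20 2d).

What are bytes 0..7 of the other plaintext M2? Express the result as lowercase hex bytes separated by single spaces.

ca 1d b8 98 f8 d3 44 4c

Since C1 ⊕ C2 = M1 ⊕ M2, XORing with the guessed M1 bytes yields the corresponding M2 bytes: M2 = (C1 ⊕ C2) ⊕ M1.
161 ⊕ 107 = 202
120 ⊕ 101 =  29
193 ⊕ 121 = 184
165 ⊕  61 = 152
200 ⊕  48 = 248
171 ⊕ 120 = 211
100 ⊕  32 =  68
 97 ⊕  45 =  76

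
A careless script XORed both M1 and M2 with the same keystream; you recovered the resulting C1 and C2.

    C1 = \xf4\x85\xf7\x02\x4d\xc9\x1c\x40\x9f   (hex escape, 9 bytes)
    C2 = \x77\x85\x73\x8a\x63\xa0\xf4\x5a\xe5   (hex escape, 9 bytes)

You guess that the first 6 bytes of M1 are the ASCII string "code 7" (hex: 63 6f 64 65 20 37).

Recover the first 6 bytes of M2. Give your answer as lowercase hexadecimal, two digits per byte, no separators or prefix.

First, C1 ⊕ C2 = (M1 ⊕ K) ⊕ (M2 ⊕ K) = M1 ⊕ M2, so the key drops out. Then M2 = (M1 ⊕ M2) ⊕ M1 over the first 6 bytes.
byte 0: (f4 XOR 77) XOR 63 = 83 XOR 63 = e0
byte 1: (85 XOR 85) XOR 6f = 00 XOR 6f = 6f
byte 2: (f7 XOR 73) XOR 64 = 84 XOR 64 = e0
byte 3: (02 XOR 8a) XOR 65 = 88 XOR 65 = ed
byte 4: (4d XOR 63) XOR 20 = 2e XOR 20 = 0e
byte 5: (c9 XOR a0) XOR 37 = 69 XOR 37 = 5e

e06fe0ed0e5e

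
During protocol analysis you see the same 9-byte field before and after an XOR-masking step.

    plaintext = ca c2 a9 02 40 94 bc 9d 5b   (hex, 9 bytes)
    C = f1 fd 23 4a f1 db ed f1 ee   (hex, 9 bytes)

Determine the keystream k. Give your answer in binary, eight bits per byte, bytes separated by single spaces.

00111011 00111111 10001010 01001000 10110001 01001111 01010001 01101100 10110101

Since C = plaintext ⊕ k, XORing both sides with plaintext gives k = plaintext ⊕ C.
ca ^ f1 = 3b
c2 ^ fd = 3f
a9 ^ 23 = 8a
02 ^ 4a = 48
40 ^ f1 = b1
94 ^ db = 4f
bc ^ ed = 51
9d ^ f1 = 6c
5b ^ ee = b5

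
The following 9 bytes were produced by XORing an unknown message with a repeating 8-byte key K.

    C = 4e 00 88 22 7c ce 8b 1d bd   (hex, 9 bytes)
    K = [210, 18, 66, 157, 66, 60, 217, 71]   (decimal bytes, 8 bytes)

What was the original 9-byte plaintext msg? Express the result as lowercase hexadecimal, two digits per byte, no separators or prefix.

The 8-byte key repeats, so the effective keystream is d2 12 42 9d 42 3c d9 47 d2.
byte 0:  78 ⊕ 210 = 156
byte 1:   0 ⊕  18 =  18
byte 2: 136 ⊕  66 = 202
byte 3:  34 ⊕ 157 = 191
byte 4: 124 ⊕  66 =  62
byte 5: 206 ⊕  60 = 242
byte 6: 139 ⊕ 217 =  82
byte 7:  29 ⊕  71 =  90
byte 8: 189 ⊕ 210 = 111

9c12cabf3ef2525a6f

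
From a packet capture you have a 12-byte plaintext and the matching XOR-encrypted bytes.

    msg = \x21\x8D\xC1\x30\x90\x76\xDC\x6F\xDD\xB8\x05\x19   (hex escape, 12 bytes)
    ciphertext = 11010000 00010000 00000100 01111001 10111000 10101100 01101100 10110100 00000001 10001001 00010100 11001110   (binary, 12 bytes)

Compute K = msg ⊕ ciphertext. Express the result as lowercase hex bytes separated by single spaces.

f1 9d c5 49 28 da b0 db dc 31 11 d7

Since ciphertext = msg ⊕ K, XORing both sides with msg gives K = msg ⊕ ciphertext.
byte 0: 21 xor d0 = f1
byte 1: 8d xor 10 = 9d
byte 2: c1 xor 04 = c5
byte 3: 30 xor 79 = 49
byte 4: 90 xor b8 = 28
byte 5: 76 xor ac = da
byte 6: dc xor 6c = b0
byte 7: 6f xor b4 = db
byte 8: dd xor 01 = dc
byte 9: b8 xor 89 = 31
byte 10: 05 xor 14 = 11
byte 11: 19 xor ce = d7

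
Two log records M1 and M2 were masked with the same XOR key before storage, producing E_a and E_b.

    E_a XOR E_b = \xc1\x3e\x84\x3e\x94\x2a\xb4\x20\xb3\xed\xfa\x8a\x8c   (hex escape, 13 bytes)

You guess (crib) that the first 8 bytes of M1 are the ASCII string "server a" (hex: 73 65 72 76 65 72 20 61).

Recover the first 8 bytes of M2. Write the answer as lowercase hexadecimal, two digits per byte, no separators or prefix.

b25bf648f1589441

Since E_a ⊕ E_b = M1 ⊕ M2, XORing with the guessed M1 bytes yields the corresponding M2 bytes: M2 = (E_a ⊕ E_b) ⊕ M1.
c1 XOR 73 = b2
3e XOR 65 = 5b
84 XOR 72 = f6
3e XOR 76 = 48
94 XOR 65 = f1
2a XOR 72 = 58
b4 XOR 20 = 94
20 XOR 61 = 41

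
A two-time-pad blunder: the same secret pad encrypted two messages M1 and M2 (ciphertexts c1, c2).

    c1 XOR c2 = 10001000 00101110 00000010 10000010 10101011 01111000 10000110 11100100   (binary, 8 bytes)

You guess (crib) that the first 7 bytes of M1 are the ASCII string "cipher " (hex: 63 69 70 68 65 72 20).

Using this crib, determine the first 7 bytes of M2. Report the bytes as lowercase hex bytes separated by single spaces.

eb 47 72 ea ce 0a a6

Since c1 ⊕ c2 = M1 ⊕ M2, XORing with the guessed M1 bytes yields the corresponding M2 bytes: M2 = (c1 ⊕ c2) ⊕ M1.
byte 0: 88 xor 63 = eb
byte 1: 2e xor 69 = 47
byte 2: 02 xor 70 = 72
byte 3: 82 xor 68 = ea
byte 4: ab xor 65 = ce
byte 5: 78 xor 72 = 0a
byte 6: 86 xor 20 = a6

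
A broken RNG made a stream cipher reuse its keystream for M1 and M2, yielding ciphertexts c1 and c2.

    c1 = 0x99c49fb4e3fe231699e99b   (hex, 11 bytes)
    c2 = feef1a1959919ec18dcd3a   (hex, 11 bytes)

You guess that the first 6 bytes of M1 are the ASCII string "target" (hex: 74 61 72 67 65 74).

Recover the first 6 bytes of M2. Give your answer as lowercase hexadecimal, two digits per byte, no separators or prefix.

134af7cadf1b

First, c1 ⊕ c2 = (M1 ⊕ K) ⊕ (M2 ⊕ K) = M1 ⊕ M2, so the key drops out. Then M2 = (M1 ⊕ M2) ⊕ M1 over the first 6 bytes.
byte 0: (99 ^ fe) ^ 74 = 67 ^ 74 = 13
byte 1: (c4 ^ ef) ^ 61 = 2b ^ 61 = 4a
byte 2: (9f ^ 1a) ^ 72 = 85 ^ 72 = f7
byte 3: (b4 ^ 19) ^ 67 = ad ^ 67 = ca
byte 4: (e3 ^ 59) ^ 65 = ba ^ 65 = df
byte 5: (fe ^ 91) ^ 74 = 6f ^ 74 = 1b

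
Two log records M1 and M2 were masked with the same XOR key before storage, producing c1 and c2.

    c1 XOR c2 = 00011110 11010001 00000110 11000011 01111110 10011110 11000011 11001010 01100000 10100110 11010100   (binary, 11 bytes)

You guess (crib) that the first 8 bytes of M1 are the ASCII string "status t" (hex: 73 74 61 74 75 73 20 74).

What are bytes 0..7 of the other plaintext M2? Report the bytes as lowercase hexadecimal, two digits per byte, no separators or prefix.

Since c1 ⊕ c2 = M1 ⊕ M2, XORing with the guessed M1 bytes yields the corresponding M2 bytes: M2 = (c1 ⊕ c2) ⊕ M1.
1e XOR 73 = 6d
d1 XOR 74 = a5
06 XOR 61 = 67
c3 XOR 74 = b7
7e XOR 75 = 0b
9e XOR 73 = ed
c3 XOR 20 = e3
ca XOR 74 = be

6da567b70bede3be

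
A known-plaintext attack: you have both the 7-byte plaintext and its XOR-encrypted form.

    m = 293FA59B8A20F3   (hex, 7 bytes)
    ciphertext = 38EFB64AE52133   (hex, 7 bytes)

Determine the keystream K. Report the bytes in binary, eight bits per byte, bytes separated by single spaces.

Since ciphertext = m ⊕ K, XORing both sides with m gives K = m ⊕ ciphertext.
29 ^ 38 = 11
3f ^ ef = d0
a5 ^ b6 = 13
9b ^ 4a = d1
8a ^ e5 = 6f
20 ^ 21 = 01
f3 ^ 33 = c0

00010001 11010000 00010011 11010001 01101111 00000001 11000000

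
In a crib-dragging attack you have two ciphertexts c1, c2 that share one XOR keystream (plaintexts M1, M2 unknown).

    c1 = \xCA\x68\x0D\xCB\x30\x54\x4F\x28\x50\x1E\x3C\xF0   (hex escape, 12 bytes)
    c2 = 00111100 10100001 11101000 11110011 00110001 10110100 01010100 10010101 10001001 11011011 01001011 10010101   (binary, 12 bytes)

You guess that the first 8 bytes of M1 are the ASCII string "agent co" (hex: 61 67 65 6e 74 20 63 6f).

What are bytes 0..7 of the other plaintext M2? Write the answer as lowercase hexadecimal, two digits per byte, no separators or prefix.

First, c1 ⊕ c2 = (M1 ⊕ K) ⊕ (M2 ⊕ K) = M1 ⊕ M2, so the key drops out. Then M2 = (M1 ⊕ M2) ⊕ M1 over the first 8 bytes.
byte 0: (ca ^ 3c) ^ 61 = f6 ^ 61 = 97
byte 1: (68 ^ a1) ^ 67 = c9 ^ 67 = ae
byte 2: (0d ^ e8) ^ 65 = e5 ^ 65 = 80
byte 3: (cb ^ f3) ^ 6e = 38 ^ 6e = 56
byte 4: (30 ^ 31) ^ 74 = 01 ^ 74 = 75
byte 5: (54 ^ b4) ^ 20 = e0 ^ 20 = c0
byte 6: (4f ^ 54) ^ 63 = 1b ^ 63 = 78
byte 7: (28 ^ 95) ^ 6f = bd ^ 6f = d2

97ae805675c078d2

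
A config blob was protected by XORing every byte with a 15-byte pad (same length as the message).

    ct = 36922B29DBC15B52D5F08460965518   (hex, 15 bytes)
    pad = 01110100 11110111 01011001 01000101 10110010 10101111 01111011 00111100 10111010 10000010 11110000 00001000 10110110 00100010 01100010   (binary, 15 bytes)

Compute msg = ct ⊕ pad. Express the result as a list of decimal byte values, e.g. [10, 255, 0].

[66, 101, 114, 108, 105, 110, 32, 110, 111, 114, 116, 104, 32, 119, 122]

XOR is its own inverse, so applying the key byte-wise gives the result directly.
36 ⊕ 74 = 42
92 ⊕ f7 = 65
2b ⊕ 59 = 72
29 ⊕ 45 = 6c
db ⊕ b2 = 69
c1 ⊕ af = 6e
5b ⊕ 7b = 20
52 ⊕ 3c = 6e
d5 ⊕ ba = 6f
f0 ⊕ 82 = 72
84 ⊕ f0 = 74
60 ⊕ 08 = 68
96 ⊕ b6 = 20
55 ⊕ 22 = 77
18 ⊕ 62 = 7a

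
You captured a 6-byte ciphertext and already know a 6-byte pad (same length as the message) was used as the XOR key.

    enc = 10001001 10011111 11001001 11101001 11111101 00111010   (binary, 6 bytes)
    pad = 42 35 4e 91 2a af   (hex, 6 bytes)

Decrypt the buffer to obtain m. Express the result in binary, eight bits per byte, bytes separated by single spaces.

89 xor 42 = cb
9f xor 35 = aa
c9 xor 4e = 87
e9 xor 91 = 78
fd xor 2a = d7
3a xor af = 95

11001011 10101010 10000111 01111000 11010111 10010101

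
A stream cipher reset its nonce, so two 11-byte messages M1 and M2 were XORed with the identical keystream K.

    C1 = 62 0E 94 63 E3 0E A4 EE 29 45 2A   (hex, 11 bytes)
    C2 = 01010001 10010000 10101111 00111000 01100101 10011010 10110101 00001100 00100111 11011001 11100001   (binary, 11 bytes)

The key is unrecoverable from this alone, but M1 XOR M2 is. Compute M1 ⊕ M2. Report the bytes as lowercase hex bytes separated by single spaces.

C1 ⊕ C2 = (M1 ⊕ K) ⊕ (M2 ⊕ K) = M1 ⊕ M2 — the shared key cancels under XOR.
62 ⊕ 51 = 33
0e ⊕ 90 = 9e
94 ⊕ af = 3b
63 ⊕ 38 = 5b
e3 ⊕ 65 = 86
0e ⊕ 9a = 94
a4 ⊕ b5 = 11
ee ⊕ 0c = e2
29 ⊕ 27 = 0e
45 ⊕ d9 = 9c
2a ⊕ e1 = cb

33 9e 3b 5b 86 94 11 e2 0e 9c cb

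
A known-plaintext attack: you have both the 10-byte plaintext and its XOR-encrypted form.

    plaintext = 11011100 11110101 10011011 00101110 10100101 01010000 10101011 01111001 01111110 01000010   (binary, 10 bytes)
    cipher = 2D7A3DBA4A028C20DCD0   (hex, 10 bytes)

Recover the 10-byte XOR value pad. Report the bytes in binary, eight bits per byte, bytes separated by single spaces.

11110001 10001111 10100110 10010100 11101111 01010010 00100111 01011001 10100010 10010010

Since cipher = plaintext ⊕ pad, XORing both sides with plaintext gives pad = plaintext ⊕ cipher.
byte 0: 11011100 xor 00101101 = 11110001
byte 1: 11110101 xor 01111010 = 10001111
byte 2: 10011011 xor 00111101 = 10100110
byte 3: 00101110 xor 10111010 = 10010100
byte 4: 10100101 xor 01001010 = 11101111
byte 5: 01010000 xor 00000010 = 01010010
byte 6: 10101011 xor 10001100 = 00100111
byte 7: 01111001 xor 00100000 = 01011001
byte 8: 01111110 xor 11011100 = 10100010
byte 9: 01000010 xor 11010000 = 10010010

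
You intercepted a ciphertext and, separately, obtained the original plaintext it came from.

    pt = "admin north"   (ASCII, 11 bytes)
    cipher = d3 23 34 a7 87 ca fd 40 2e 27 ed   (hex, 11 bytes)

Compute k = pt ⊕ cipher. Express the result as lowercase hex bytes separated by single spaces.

Since cipher = pt ⊕ k, XORing both sides with pt gives k = pt ⊕ cipher.
01100001 ^ 11010011 = 10110010
01100100 ^ 00100011 = 01000111
01101101 ^ 00110100 = 01011001
01101001 ^ 10100111 = 11001110
01101110 ^ 10000111 = 11101001
00100000 ^ 11001010 = 11101010
01101110 ^ 11111101 = 10010011
01101111 ^ 01000000 = 00101111
01110010 ^ 00101110 = 01011100
01110100 ^ 00100111 = 01010011
01101000 ^ 11101101 = 10000101

b2 47 59 ce e9 ea 93 2f 5c 53 85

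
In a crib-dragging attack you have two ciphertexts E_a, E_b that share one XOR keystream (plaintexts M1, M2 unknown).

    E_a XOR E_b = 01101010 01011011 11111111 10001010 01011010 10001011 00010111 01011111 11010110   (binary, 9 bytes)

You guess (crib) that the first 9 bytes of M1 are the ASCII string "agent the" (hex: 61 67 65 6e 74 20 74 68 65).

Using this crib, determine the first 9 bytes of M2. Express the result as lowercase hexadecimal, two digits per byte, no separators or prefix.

Since E_a ⊕ E_b = M1 ⊕ M2, XORing with the guessed M1 bytes yields the corresponding M2 bytes: M2 = (E_a ⊕ E_b) ⊕ M1.
6a ^ 61 = 0b
5b ^ 67 = 3c
ff ^ 65 = 9a
8a ^ 6e = e4
5a ^ 74 = 2e
8b ^ 20 = ab
17 ^ 74 = 63
5f ^ 68 = 37
d6 ^ 65 = b3

0b3c9ae42eab6337b3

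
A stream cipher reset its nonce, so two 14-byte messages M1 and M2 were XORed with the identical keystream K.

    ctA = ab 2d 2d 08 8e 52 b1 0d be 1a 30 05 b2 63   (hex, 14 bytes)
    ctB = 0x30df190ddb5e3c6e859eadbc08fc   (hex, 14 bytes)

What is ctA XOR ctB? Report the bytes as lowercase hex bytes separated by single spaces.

ctA ⊕ ctB = (M1 ⊕ K) ⊕ (M2 ⊕ K) = M1 ⊕ M2 — the shared key cancels under XOR.
byte 0: 10101011 ⊕ 00110000 = 10011011
byte 1: 00101101 ⊕ 11011111 = 11110010
byte 2: 00101101 ⊕ 00011001 = 00110100
byte 3: 00001000 ⊕ 00001101 = 00000101
byte 4: 10001110 ⊕ 11011011 = 01010101
byte 5: 01010010 ⊕ 01011110 = 00001100
byte 6: 10110001 ⊕ 00111100 = 10001101
byte 7: 00001101 ⊕ 01101110 = 01100011
byte 8: 10111110 ⊕ 10000101 = 00111011
byte 9: 00011010 ⊕ 10011110 = 10000100
byte 10: 00110000 ⊕ 10101101 = 10011101
byte 11: 00000101 ⊕ 10111100 = 10111001
byte 12: 10110010 ⊕ 00001000 = 10111010
byte 13: 01100011 ⊕ 11111100 = 10011111

9b f2 34 05 55 0c 8d 63 3b 84 9d b9 ba 9f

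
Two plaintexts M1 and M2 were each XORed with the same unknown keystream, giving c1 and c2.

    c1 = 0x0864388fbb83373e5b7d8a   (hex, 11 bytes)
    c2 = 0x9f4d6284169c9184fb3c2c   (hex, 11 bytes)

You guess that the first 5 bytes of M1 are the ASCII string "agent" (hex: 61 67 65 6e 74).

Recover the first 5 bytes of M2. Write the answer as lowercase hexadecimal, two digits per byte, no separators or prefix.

f64e3f65d9

First, c1 ⊕ c2 = (M1 ⊕ K) ⊕ (M2 ⊕ K) = M1 ⊕ M2, so the key drops out. Then M2 = (M1 ⊕ M2) ⊕ M1 over the first 5 bytes.
byte 0: (08 ⊕ 9f) ⊕ 61 = 97 ⊕ 61 = f6
byte 1: (64 ⊕ 4d) ⊕ 67 = 29 ⊕ 67 = 4e
byte 2: (38 ⊕ 62) ⊕ 65 = 5a ⊕ 65 = 3f
byte 3: (8f ⊕ 84) ⊕ 6e = 0b ⊕ 6e = 65
byte 4: (bb ⊕ 16) ⊕ 74 = ad ⊕ 74 = d9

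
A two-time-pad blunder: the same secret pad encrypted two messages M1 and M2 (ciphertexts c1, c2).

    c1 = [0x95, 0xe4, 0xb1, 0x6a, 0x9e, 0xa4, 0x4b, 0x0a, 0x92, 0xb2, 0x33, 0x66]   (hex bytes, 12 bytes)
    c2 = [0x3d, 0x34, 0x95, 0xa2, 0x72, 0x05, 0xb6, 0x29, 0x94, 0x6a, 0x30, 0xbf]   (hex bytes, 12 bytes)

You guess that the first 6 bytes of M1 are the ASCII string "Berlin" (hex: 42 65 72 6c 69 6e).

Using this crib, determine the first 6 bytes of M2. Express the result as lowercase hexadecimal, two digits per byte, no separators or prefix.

eab556a485cf

First, c1 ⊕ c2 = (M1 ⊕ K) ⊕ (M2 ⊕ K) = M1 ⊕ M2, so the key drops out. Then M2 = (M1 ⊕ M2) ⊕ M1 over the first 6 bytes.
byte 0: (95 ⊕ 3d) ⊕ 42 = a8 ⊕ 42 = ea
byte 1: (e4 ⊕ 34) ⊕ 65 = d0 ⊕ 65 = b5
byte 2: (b1 ⊕ 95) ⊕ 72 = 24 ⊕ 72 = 56
byte 3: (6a ⊕ a2) ⊕ 6c = c8 ⊕ 6c = a4
byte 4: (9e ⊕ 72) ⊕ 69 = ec ⊕ 69 = 85
byte 5: (a4 ⊕ 05) ⊕ 6e = a1 ⊕ 6e = cf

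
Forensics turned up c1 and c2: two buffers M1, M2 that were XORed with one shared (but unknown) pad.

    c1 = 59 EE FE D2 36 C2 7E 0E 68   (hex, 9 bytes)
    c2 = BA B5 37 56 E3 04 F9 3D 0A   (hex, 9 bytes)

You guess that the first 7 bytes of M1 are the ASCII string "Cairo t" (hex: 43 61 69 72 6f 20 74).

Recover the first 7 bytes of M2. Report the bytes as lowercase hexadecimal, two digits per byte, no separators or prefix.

First, c1 ⊕ c2 = (M1 ⊕ K) ⊕ (M2 ⊕ K) = M1 ⊕ M2, so the key drops out. Then M2 = (M1 ⊕ M2) ⊕ M1 over the first 7 bytes.
byte 0: (59 xor ba) xor 43 = e3 xor 43 = a0
byte 1: (ee xor b5) xor 61 = 5b xor 61 = 3a
byte 2: (fe xor 37) xor 69 = c9 xor 69 = a0
byte 3: (d2 xor 56) xor 72 = 84 xor 72 = f6
byte 4: (36 xor e3) xor 6f = d5 xor 6f = ba
byte 5: (c2 xor 04) xor 20 = c6 xor 20 = e6
byte 6: (7e xor f9) xor 74 = 87 xor 74 = f3

a03aa0f6bae6f3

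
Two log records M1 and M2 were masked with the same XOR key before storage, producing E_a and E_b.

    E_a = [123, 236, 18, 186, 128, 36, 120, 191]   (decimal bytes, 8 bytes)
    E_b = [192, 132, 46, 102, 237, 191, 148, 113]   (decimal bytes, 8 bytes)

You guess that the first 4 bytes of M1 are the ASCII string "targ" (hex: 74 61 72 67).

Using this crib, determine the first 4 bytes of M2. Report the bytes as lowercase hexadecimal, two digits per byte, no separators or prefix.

cf094ebb

First, E_a ⊕ E_b = (M1 ⊕ K) ⊕ (M2 ⊕ K) = M1 ⊕ M2, so the key drops out. Then M2 = (M1 ⊕ M2) ⊕ M1 over the first 4 bytes.
byte 0: (7b xor c0) xor 74 = bb xor 74 = cf
byte 1: (ec xor 84) xor 61 = 68 xor 61 = 09
byte 2: (12 xor 2e) xor 72 = 3c xor 72 = 4e
byte 3: (ba xor 66) xor 67 = dc xor 67 = bb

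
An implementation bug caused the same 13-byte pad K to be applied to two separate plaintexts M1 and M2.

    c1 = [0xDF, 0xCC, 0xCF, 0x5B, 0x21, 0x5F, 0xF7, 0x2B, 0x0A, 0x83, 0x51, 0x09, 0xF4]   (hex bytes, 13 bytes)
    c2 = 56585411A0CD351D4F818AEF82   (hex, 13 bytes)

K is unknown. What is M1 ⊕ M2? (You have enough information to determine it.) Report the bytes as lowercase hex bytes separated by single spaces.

c1 ⊕ c2 = (M1 ⊕ K) ⊕ (M2 ⊕ K) = M1 ⊕ M2 — the shared key cancels under XOR.
df xor 56 = 89
cc xor 58 = 94
cf xor 54 = 9b
5b xor 11 = 4a
21 xor a0 = 81
5f xor cd = 92
f7 xor 35 = c2
2b xor 1d = 36
0a xor 4f = 45
83 xor 81 = 02
51 xor 8a = db
09 xor ef = e6
f4 xor 82 = 76

89 94 9b 4a 81 92 c2 36 45 02 db e6 76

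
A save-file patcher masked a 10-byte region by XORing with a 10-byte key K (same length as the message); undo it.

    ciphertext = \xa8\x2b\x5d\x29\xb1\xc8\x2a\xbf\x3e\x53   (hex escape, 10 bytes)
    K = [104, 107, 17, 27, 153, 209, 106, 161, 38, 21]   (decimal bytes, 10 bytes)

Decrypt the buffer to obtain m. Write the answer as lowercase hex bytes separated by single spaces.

c0 40 4c 32 28 19 40 1e 18 46

XOR is its own inverse, so applying the key byte-wise gives the result directly.
a8 XOR 68 = c0
2b XOR 6b = 40
5d XOR 11 = 4c
29 XOR 1b = 32
b1 XOR 99 = 28
c8 XOR d1 = 19
2a XOR 6a = 40
bf XOR a1 = 1e
3e XOR 26 = 18
53 XOR 15 = 46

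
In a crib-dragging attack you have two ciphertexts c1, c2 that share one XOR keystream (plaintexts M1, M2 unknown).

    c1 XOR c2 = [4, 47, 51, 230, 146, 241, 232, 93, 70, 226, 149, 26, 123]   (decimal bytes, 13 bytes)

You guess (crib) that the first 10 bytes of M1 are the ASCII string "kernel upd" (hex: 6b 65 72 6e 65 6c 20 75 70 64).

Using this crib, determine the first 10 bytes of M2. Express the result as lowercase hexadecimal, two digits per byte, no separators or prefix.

6f4a4188f79dc8283686

Since c1 ⊕ c2 = M1 ⊕ M2, XORing with the guessed M1 bytes yields the corresponding M2 bytes: M2 = (c1 ⊕ c2) ⊕ M1.
00000100 ^ 01101011 = 01101111
00101111 ^ 01100101 = 01001010
00110011 ^ 01110010 = 01000001
11100110 ^ 01101110 = 10001000
10010010 ^ 01100101 = 11110111
11110001 ^ 01101100 = 10011101
11101000 ^ 00100000 = 11001000
01011101 ^ 01110101 = 00101000
01000110 ^ 01110000 = 00110110
11100010 ^ 01100100 = 10000110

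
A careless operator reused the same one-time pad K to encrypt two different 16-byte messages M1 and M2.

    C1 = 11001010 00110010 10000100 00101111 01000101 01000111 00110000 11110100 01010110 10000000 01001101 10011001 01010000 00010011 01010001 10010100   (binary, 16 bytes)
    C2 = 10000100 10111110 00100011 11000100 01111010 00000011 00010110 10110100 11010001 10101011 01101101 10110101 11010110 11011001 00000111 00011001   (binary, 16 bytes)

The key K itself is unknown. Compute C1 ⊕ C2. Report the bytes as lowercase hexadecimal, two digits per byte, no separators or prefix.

C1 ⊕ C2 = (M1 ⊕ K) ⊕ (M2 ⊕ K) = M1 ⊕ M2 — the shared key cancels under XOR.
ca XOR 84 = 4e
32 XOR be = 8c
84 XOR 23 = a7
2f XOR c4 = eb
45 XOR 7a = 3f
47 XOR 03 = 44
30 XOR 16 = 26
f4 XOR b4 = 40
56 XOR d1 = 87
80 XOR ab = 2b
4d XOR 6d = 20
99 XOR b5 = 2c
50 XOR d6 = 86
13 XOR d9 = ca
51 XOR 07 = 56
94 XOR 19 = 8d

4e8ca7eb3f442640872b202c86ca568d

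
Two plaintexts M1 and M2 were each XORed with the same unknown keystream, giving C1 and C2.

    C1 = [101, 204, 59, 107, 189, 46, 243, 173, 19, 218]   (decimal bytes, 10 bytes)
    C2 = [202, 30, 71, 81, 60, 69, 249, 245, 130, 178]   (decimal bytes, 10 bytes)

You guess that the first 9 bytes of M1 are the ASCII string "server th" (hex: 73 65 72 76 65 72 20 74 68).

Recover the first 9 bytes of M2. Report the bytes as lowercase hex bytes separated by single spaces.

dc b7 0e 4c e4 19 2a 2c f9

First, C1 ⊕ C2 = (M1 ⊕ K) ⊕ (M2 ⊕ K) = M1 ⊕ M2, so the key drops out. Then M2 = (M1 ⊕ M2) ⊕ M1 over the first 9 bytes.
byte 0: (65 ⊕ ca) ⊕ 73 = af ⊕ 73 = dc
byte 1: (cc ⊕ 1e) ⊕ 65 = d2 ⊕ 65 = b7
byte 2: (3b ⊕ 47) ⊕ 72 = 7c ⊕ 72 = 0e
byte 3: (6b ⊕ 51) ⊕ 76 = 3a ⊕ 76 = 4c
byte 4: (bd ⊕ 3c) ⊕ 65 = 81 ⊕ 65 = e4
byte 5: (2e ⊕ 45) ⊕ 72 = 6b ⊕ 72 = 19
byte 6: (f3 ⊕ f9) ⊕ 20 = 0a ⊕ 20 = 2a
byte 7: (ad ⊕ f5) ⊕ 74 = 58 ⊕ 74 = 2c
byte 8: (13 ⊕ 82) ⊕ 68 = 91 ⊕ 68 = f9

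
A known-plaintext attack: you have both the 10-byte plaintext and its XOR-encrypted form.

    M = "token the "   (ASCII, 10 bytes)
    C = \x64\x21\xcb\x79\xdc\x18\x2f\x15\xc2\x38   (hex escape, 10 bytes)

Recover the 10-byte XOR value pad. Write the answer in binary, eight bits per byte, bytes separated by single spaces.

00010000 01001110 10100000 00011100 10110010 00111000 01011011 01111101 10100111 00011000

Since C = M ⊕ pad, XORing both sides with M gives pad = M ⊕ C.
74 xor 64 = 10
6f xor 21 = 4e
6b xor cb = a0
65 xor 79 = 1c
6e xor dc = b2
20 xor 18 = 38
74 xor 2f = 5b
68 xor 15 = 7d
65 xor c2 = a7
20 xor 38 = 18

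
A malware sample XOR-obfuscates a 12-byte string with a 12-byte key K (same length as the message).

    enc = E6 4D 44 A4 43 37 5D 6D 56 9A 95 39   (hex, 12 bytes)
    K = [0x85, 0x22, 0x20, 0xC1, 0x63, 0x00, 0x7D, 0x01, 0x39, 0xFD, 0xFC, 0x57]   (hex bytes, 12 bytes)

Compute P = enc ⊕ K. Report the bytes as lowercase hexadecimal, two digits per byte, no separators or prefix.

636f64652037206c6f67696e

byte 0: e6 ⊕ 85 = 63
byte 1: 4d ⊕ 22 = 6f
byte 2: 44 ⊕ 20 = 64
byte 3: a4 ⊕ c1 = 65
byte 4: 43 ⊕ 63 = 20
byte 5: 37 ⊕ 00 = 37
byte 6: 5d ⊕ 7d = 20
byte 7: 6d ⊕ 01 = 6c
byte 8: 56 ⊕ 39 = 6f
byte 9: 9a ⊕ fd = 67
byte 10: 95 ⊕ fc = 69
byte 11: 39 ⊕ 57 = 6e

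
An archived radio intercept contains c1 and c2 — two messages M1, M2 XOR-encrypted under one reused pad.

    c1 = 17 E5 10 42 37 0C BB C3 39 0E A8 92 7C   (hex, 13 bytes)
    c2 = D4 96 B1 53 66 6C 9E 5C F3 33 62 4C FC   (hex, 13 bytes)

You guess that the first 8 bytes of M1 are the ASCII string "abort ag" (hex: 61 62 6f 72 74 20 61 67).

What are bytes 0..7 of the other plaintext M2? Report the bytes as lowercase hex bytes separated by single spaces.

First, c1 ⊕ c2 = (M1 ⊕ K) ⊕ (M2 ⊕ K) = M1 ⊕ M2, so the key drops out. Then M2 = (M1 ⊕ M2) ⊕ M1 over the first 8 bytes.
byte 0: (17 ⊕ d4) ⊕ 61 = c3 ⊕ 61 = a2
byte 1: (e5 ⊕ 96) ⊕ 62 = 73 ⊕ 62 = 11
byte 2: (10 ⊕ b1) ⊕ 6f = a1 ⊕ 6f = ce
byte 3: (42 ⊕ 53) ⊕ 72 = 11 ⊕ 72 = 63
byte 4: (37 ⊕ 66) ⊕ 74 = 51 ⊕ 74 = 25
byte 5: (0c ⊕ 6c) ⊕ 20 = 60 ⊕ 20 = 40
byte 6: (bb ⊕ 9e) ⊕ 61 = 25 ⊕ 61 = 44
byte 7: (c3 ⊕ 5c) ⊕ 67 = 9f ⊕ 67 = f8

a2 11 ce 63 25 40 44 f8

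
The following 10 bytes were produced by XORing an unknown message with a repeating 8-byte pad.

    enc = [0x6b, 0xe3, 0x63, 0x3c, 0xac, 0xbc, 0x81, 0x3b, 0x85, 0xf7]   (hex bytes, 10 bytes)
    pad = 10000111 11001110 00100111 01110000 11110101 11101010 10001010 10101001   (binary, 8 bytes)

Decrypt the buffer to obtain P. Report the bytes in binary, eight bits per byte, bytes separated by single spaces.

11101100 00101101 01000100 01001100 01011001 01010110 00001011 10010010 00000010 00111001

The 8-byte key repeats, so the effective keystream is 87 ce 27 70 f5 ea 8a a9 87 ce.
byte 0: 6b XOR 87 = ec
byte 1: e3 XOR ce = 2d
byte 2: 63 XOR 27 = 44
byte 3: 3c XOR 70 = 4c
byte 4: ac XOR f5 = 59
byte 5: bc XOR ea = 56
byte 6: 81 XOR 8a = 0b
byte 7: 3b XOR a9 = 92
byte 8: 85 XOR 87 = 02
byte 9: f7 XOR ce = 39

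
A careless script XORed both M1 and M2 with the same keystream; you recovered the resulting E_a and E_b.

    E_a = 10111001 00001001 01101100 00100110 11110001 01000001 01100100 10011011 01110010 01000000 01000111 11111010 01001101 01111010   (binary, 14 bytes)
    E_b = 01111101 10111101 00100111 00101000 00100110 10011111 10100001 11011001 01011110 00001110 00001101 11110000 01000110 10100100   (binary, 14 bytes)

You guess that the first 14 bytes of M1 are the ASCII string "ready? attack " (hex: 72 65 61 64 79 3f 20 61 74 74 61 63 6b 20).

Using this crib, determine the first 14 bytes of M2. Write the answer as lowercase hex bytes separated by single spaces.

b6 d1 2a 6a ae e1 e5 23 58 3a 2b 69 60 fe

First, E_a ⊕ E_b = (M1 ⊕ K) ⊕ (M2 ⊕ K) = M1 ⊕ M2, so the key drops out. Then M2 = (M1 ⊕ M2) ⊕ M1 over the first 14 bytes.
byte 0: (b9 ^ 7d) ^ 72 = c4 ^ 72 = b6
byte 1: (09 ^ bd) ^ 65 = b4 ^ 65 = d1
byte 2: (6c ^ 27) ^ 61 = 4b ^ 61 = 2a
byte 3: (26 ^ 28) ^ 64 = 0e ^ 64 = 6a
byte 4: (f1 ^ 26) ^ 79 = d7 ^ 79 = ae
byte 5: (41 ^ 9f) ^ 3f = de ^ 3f = e1
byte 6: (64 ^ a1) ^ 20 = c5 ^ 20 = e5
byte 7: (9b ^ d9) ^ 61 = 42 ^ 61 = 23
byte 8: (72 ^ 5e) ^ 74 = 2c ^ 74 = 58
byte 9: (40 ^ 0e) ^ 74 = 4e ^ 74 = 3a
byte 10: (47 ^ 0d) ^ 61 = 4a ^ 61 = 2b
byte 11: (fa ^ f0) ^ 63 = 0a ^ 63 = 69
byte 12: (4d ^ 46) ^ 6b = 0b ^ 6b = 60
byte 13: (7a ^ a4) ^ 20 = de ^ 20 = fe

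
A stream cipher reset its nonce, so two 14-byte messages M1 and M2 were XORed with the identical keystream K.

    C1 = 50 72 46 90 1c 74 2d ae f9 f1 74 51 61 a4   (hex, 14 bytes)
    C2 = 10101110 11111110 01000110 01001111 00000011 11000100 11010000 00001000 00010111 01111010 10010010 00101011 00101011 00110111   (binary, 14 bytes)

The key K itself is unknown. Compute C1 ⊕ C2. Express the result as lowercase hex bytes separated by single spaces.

C1 ⊕ C2 = (M1 ⊕ K) ⊕ (M2 ⊕ K) = M1 ⊕ M2 — the shared key cancels under XOR.
byte 0: 50 XOR ae = fe
byte 1: 72 XOR fe = 8c
byte 2: 46 XOR 46 = 00
byte 3: 90 XOR 4f = df
byte 4: 1c XOR 03 = 1f
byte 5: 74 XOR c4 = b0
byte 6: 2d XOR d0 = fd
byte 7: ae XOR 08 = a6
byte 8: f9 XOR 17 = ee
byte 9: f1 XOR 7a = 8b
byte 10: 74 XOR 92 = e6
byte 11: 51 XOR 2b = 7a
byte 12: 61 XOR 2b = 4a
byte 13: a4 XOR 37 = 93

fe 8c 00 df 1f b0 fd a6 ee 8b e6 7a 4a 93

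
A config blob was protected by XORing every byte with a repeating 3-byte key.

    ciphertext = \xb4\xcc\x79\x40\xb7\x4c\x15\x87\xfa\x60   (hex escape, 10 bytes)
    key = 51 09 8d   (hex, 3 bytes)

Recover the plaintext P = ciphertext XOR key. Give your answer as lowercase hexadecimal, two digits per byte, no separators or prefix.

The 3-byte key repeats, so the effective keystream is 51 09 8d 51 09 8d 51 09 8d 51.
byte 0: b4 xor 51 = e5
byte 1: cc xor 09 = c5
byte 2: 79 xor 8d = f4
byte 3: 40 xor 51 = 11
byte 4: b7 xor 09 = be
byte 5: 4c xor 8d = c1
byte 6: 15 xor 51 = 44
byte 7: 87 xor 09 = 8e
byte 8: fa xor 8d = 77
byte 9: 60 xor 51 = 31

e5c5f411bec1448e7731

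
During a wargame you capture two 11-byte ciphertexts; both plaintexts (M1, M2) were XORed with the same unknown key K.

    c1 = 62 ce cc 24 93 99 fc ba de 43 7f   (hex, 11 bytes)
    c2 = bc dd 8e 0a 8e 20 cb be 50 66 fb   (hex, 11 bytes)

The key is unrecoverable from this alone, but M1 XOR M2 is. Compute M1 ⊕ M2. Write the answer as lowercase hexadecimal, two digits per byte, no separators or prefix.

de13422e1db937048e2584

c1 ⊕ c2 = (M1 ⊕ K) ⊕ (M2 ⊕ K) = M1 ⊕ M2 — the shared key cancels under XOR.
62 xor bc = de
ce xor dd = 13
cc xor 8e = 42
24 xor 0a = 2e
93 xor 8e = 1d
99 xor 20 = b9
fc xor cb = 37
ba xor be = 04
de xor 50 = 8e
43 xor 66 = 25
7f xor fb = 84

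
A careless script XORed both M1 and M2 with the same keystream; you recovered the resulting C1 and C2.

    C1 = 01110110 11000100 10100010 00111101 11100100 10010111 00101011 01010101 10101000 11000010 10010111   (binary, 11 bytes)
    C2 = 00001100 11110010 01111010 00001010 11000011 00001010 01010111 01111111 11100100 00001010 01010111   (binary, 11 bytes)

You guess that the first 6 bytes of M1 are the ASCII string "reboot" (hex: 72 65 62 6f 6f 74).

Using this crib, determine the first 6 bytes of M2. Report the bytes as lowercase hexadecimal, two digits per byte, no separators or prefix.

First, C1 ⊕ C2 = (M1 ⊕ K) ⊕ (M2 ⊕ K) = M1 ⊕ M2, so the key drops out. Then M2 = (M1 ⊕ M2) ⊕ M1 over the first 6 bytes.
byte 0: (76 XOR 0c) XOR 72 = 7a XOR 72 = 08
byte 1: (c4 XOR f2) XOR 65 = 36 XOR 65 = 53
byte 2: (a2 XOR 7a) XOR 62 = d8 XOR 62 = ba
byte 3: (3d XOR 0a) XOR 6f = 37 XOR 6f = 58
byte 4: (e4 XOR c3) XOR 6f = 27 XOR 6f = 48
byte 5: (97 XOR 0a) XOR 74 = 9d XOR 74 = e9

0853ba5848e9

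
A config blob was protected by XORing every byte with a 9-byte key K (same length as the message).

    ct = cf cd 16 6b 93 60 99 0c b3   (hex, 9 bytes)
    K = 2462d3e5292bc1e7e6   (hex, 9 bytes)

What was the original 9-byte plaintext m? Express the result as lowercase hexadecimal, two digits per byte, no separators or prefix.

XOR is its own inverse, so applying the key byte-wise gives the result directly.
byte 0: cf ^ 24 = eb
byte 1: cd ^ 62 = af
byte 2: 16 ^ d3 = c5
byte 3: 6b ^ e5 = 8e
byte 4: 93 ^ 29 = ba
byte 5: 60 ^ 2b = 4b
byte 6: 99 ^ c1 = 58
byte 7: 0c ^ e7 = eb
byte 8: b3 ^ e6 = 55

ebafc58eba4b58eb55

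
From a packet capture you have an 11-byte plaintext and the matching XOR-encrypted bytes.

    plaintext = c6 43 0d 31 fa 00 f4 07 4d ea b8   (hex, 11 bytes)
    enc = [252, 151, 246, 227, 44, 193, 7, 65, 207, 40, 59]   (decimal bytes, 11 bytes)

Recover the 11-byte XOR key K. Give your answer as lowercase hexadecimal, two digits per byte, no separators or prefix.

3ad4fbd2d6c1f34682c283

Since enc = plaintext ⊕ K, XORing both sides with plaintext gives K = plaintext ⊕ enc.
byte 0: 11000110 ⊕ 11111100 = 00111010
byte 1: 01000011 ⊕ 10010111 = 11010100
byte 2: 00001101 ⊕ 11110110 = 11111011
byte 3: 00110001 ⊕ 11100011 = 11010010
byte 4: 11111010 ⊕ 00101100 = 11010110
byte 5: 00000000 ⊕ 11000001 = 11000001
byte 6: 11110100 ⊕ 00000111 = 11110011
byte 7: 00000111 ⊕ 01000001 = 01000110
byte 8: 01001101 ⊕ 11001111 = 10000010
byte 9: 11101010 ⊕ 00101000 = 11000010
byte 10: 10111000 ⊕ 00111011 = 10000011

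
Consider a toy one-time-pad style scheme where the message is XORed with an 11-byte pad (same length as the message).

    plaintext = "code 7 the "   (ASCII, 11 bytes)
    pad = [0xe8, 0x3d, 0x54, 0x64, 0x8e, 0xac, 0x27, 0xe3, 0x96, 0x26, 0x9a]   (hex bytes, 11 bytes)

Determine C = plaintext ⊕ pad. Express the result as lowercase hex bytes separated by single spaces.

63 ⊕ e8 = 8b
6f ⊕ 3d = 52
64 ⊕ 54 = 30
65 ⊕ 64 = 01
20 ⊕ 8e = ae
37 ⊕ ac = 9b
20 ⊕ 27 = 07
74 ⊕ e3 = 97
68 ⊕ 96 = fe
65 ⊕ 26 = 43
20 ⊕ 9a = ba

8b 52 30 01 ae 9b 07 97 fe 43 ba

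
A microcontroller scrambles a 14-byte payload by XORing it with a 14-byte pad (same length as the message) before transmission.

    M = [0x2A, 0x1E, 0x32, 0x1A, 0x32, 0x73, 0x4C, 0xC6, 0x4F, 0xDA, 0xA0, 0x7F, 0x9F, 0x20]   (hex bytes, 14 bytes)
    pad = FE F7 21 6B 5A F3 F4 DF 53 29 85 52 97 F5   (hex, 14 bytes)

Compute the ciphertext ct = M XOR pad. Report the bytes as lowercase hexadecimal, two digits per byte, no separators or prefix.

d4e913716880b8191cf3252d08d5

XOR is its own inverse, so applying the key byte-wise gives the result directly.
2a XOR fe = d4
1e XOR f7 = e9
32 XOR 21 = 13
1a XOR 6b = 71
32 XOR 5a = 68
73 XOR f3 = 80
4c XOR f4 = b8
c6 XOR df = 19
4f XOR 53 = 1c
da XOR 29 = f3
a0 XOR 85 = 25
7f XOR 52 = 2d
9f XOR 97 = 08
20 XOR f5 = d5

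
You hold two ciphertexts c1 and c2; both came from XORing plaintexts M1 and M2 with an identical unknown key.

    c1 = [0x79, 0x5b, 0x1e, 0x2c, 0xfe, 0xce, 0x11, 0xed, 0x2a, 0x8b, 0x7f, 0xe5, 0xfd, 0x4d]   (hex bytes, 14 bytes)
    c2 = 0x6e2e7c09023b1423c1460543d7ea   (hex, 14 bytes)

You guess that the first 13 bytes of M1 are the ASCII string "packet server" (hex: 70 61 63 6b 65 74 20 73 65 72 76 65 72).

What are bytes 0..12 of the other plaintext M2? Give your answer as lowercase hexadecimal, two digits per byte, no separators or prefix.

First, c1 ⊕ c2 = (M1 ⊕ K) ⊕ (M2 ⊕ K) = M1 ⊕ M2, so the key drops out. Then M2 = (M1 ⊕ M2) ⊕ M1 over the first 13 bytes.
byte 0: (79 ⊕ 6e) ⊕ 70 = 17 ⊕ 70 = 67
byte 1: (5b ⊕ 2e) ⊕ 61 = 75 ⊕ 61 = 14
byte 2: (1e ⊕ 7c) ⊕ 63 = 62 ⊕ 63 = 01
byte 3: (2c ⊕ 09) ⊕ 6b = 25 ⊕ 6b = 4e
byte 4: (fe ⊕ 02) ⊕ 65 = fc ⊕ 65 = 99
byte 5: (ce ⊕ 3b) ⊕ 74 = f5 ⊕ 74 = 81
byte 6: (11 ⊕ 14) ⊕ 20 = 05 ⊕ 20 = 25
byte 7: (ed ⊕ 23) ⊕ 73 = ce ⊕ 73 = bd
byte 8: (2a ⊕ c1) ⊕ 65 = eb ⊕ 65 = 8e
byte 9: (8b ⊕ 46) ⊕ 72 = cd ⊕ 72 = bf
byte 10: (7f ⊕ 05) ⊕ 76 = 7a ⊕ 76 = 0c
byte 11: (e5 ⊕ 43) ⊕ 65 = a6 ⊕ 65 = c3
byte 12: (fd ⊕ d7) ⊕ 72 = 2a ⊕ 72 = 58

6714014e998125bd8ebf0cc358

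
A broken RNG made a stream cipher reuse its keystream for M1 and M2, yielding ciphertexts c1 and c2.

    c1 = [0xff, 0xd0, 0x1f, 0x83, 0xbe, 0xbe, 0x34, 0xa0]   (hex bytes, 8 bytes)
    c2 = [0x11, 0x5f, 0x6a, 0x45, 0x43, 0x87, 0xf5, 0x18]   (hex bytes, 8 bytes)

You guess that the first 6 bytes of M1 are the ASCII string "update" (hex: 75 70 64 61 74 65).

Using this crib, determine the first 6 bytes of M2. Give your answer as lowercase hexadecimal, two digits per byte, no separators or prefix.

9bff11a7895c

First, c1 ⊕ c2 = (M1 ⊕ K) ⊕ (M2 ⊕ K) = M1 ⊕ M2, so the key drops out. Then M2 = (M1 ⊕ M2) ⊕ M1 over the first 6 bytes.
byte 0: (ff XOR 11) XOR 75 = ee XOR 75 = 9b
byte 1: (d0 XOR 5f) XOR 70 = 8f XOR 70 = ff
byte 2: (1f XOR 6a) XOR 64 = 75 XOR 64 = 11
byte 3: (83 XOR 45) XOR 61 = c6 XOR 61 = a7
byte 4: (be XOR 43) XOR 74 = fd XOR 74 = 89
byte 5: (be XOR 87) XOR 65 = 39 XOR 65 = 5c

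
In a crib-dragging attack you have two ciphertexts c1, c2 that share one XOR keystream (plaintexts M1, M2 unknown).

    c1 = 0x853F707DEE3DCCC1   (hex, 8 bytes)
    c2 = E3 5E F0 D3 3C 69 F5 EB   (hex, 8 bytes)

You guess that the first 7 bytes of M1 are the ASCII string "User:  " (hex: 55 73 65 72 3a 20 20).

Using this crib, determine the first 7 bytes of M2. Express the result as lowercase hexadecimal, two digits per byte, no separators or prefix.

First, c1 ⊕ c2 = (M1 ⊕ K) ⊕ (M2 ⊕ K) = M1 ⊕ M2, so the key drops out. Then M2 = (M1 ⊕ M2) ⊕ M1 over the first 7 bytes.
byte 0: (85 xor e3) xor 55 = 66 xor 55 = 33
byte 1: (3f xor 5e) xor 73 = 61 xor 73 = 12
byte 2: (70 xor f0) xor 65 = 80 xor 65 = e5
byte 3: (7d xor d3) xor 72 = ae xor 72 = dc
byte 4: (ee xor 3c) xor 3a = d2 xor 3a = e8
byte 5: (3d xor 69) xor 20 = 54 xor 20 = 74
byte 6: (cc xor f5) xor 20 = 39 xor 20 = 19

3312e5dce87419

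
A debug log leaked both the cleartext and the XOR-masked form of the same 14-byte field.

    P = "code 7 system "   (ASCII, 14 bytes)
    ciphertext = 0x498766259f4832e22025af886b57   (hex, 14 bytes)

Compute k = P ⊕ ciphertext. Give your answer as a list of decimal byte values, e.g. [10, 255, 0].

[42, 232, 2, 64, 191, 127, 18, 145, 89, 86, 219, 237, 6, 119]

Since ciphertext = P ⊕ k, XORing both sides with P gives k = P ⊕ ciphertext.
63 ^ 49 = 2a
6f ^ 87 = e8
64 ^ 66 = 02
65 ^ 25 = 40
20 ^ 9f = bf
37 ^ 48 = 7f
20 ^ 32 = 12
73 ^ e2 = 91
79 ^ 20 = 59
73 ^ 25 = 56
74 ^ af = db
65 ^ 88 = ed
6d ^ 6b = 06
20 ^ 57 = 77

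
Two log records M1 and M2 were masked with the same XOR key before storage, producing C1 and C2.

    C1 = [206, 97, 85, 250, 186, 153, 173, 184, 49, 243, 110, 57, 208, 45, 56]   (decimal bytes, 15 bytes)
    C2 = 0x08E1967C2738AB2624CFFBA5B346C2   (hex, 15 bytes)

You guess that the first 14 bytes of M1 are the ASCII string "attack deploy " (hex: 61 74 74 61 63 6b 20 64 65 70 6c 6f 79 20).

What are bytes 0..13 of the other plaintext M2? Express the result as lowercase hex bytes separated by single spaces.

First, C1 ⊕ C2 = (M1 ⊕ K) ⊕ (M2 ⊕ K) = M1 ⊕ M2, so the key drops out. Then M2 = (M1 ⊕ M2) ⊕ M1 over the first 14 bytes.
byte 0: (ce ⊕ 08) ⊕ 61 = c6 ⊕ 61 = a7
byte 1: (61 ⊕ e1) ⊕ 74 = 80 ⊕ 74 = f4
byte 2: (55 ⊕ 96) ⊕ 74 = c3 ⊕ 74 = b7
byte 3: (fa ⊕ 7c) ⊕ 61 = 86 ⊕ 61 = e7
byte 4: (ba ⊕ 27) ⊕ 63 = 9d ⊕ 63 = fe
byte 5: (99 ⊕ 38) ⊕ 6b = a1 ⊕ 6b = ca
byte 6: (ad ⊕ ab) ⊕ 20 = 06 ⊕ 20 = 26
byte 7: (b8 ⊕ 26) ⊕ 64 = 9e ⊕ 64 = fa
byte 8: (31 ⊕ 24) ⊕ 65 = 15 ⊕ 65 = 70
byte 9: (f3 ⊕ cf) ⊕ 70 = 3c ⊕ 70 = 4c
byte 10: (6e ⊕ fb) ⊕ 6c = 95 ⊕ 6c = f9
byte 11: (39 ⊕ a5) ⊕ 6f = 9c ⊕ 6f = f3
byte 12: (d0 ⊕ b3) ⊕ 79 = 63 ⊕ 79 = 1a
byte 13: (2d ⊕ 46) ⊕ 20 = 6b ⊕ 20 = 4b

a7 f4 b7 e7 fe ca 26 fa 70 4c f9 f3 1a 4b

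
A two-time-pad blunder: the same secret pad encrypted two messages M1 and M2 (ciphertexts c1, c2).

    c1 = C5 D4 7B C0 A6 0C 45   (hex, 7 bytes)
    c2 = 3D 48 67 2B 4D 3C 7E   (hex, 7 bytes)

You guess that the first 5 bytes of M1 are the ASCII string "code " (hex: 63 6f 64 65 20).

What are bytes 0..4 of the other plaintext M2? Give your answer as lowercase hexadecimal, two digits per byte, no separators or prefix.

First, c1 ⊕ c2 = (M1 ⊕ K) ⊕ (M2 ⊕ K) = M1 ⊕ M2, so the key drops out. Then M2 = (M1 ⊕ M2) ⊕ M1 over the first 5 bytes.
byte 0: (c5 ⊕ 3d) ⊕ 63 = f8 ⊕ 63 = 9b
byte 1: (d4 ⊕ 48) ⊕ 6f = 9c ⊕ 6f = f3
byte 2: (7b ⊕ 67) ⊕ 64 = 1c ⊕ 64 = 78
byte 3: (c0 ⊕ 2b) ⊕ 65 = eb ⊕ 65 = 8e
byte 4: (a6 ⊕ 4d) ⊕ 20 = eb ⊕ 20 = cb

9bf3788ecb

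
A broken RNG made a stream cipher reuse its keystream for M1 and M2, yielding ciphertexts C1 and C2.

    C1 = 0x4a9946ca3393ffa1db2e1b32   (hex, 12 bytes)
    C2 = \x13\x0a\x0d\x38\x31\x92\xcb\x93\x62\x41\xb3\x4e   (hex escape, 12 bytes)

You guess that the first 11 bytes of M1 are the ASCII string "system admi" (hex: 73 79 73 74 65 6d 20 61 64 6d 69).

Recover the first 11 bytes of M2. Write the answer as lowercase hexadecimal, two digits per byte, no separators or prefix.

First, C1 ⊕ C2 = (M1 ⊕ K) ⊕ (M2 ⊕ K) = M1 ⊕ M2, so the key drops out. Then M2 = (M1 ⊕ M2) ⊕ M1 over the first 11 bytes.
byte 0: (4a ^ 13) ^ 73 = 59 ^ 73 = 2a
byte 1: (99 ^ 0a) ^ 79 = 93 ^ 79 = ea
byte 2: (46 ^ 0d) ^ 73 = 4b ^ 73 = 38
byte 3: (ca ^ 38) ^ 74 = f2 ^ 74 = 86
byte 4: (33 ^ 31) ^ 65 = 02 ^ 65 = 67
byte 5: (93 ^ 92) ^ 6d = 01 ^ 6d = 6c
byte 6: (ff ^ cb) ^ 20 = 34 ^ 20 = 14
byte 7: (a1 ^ 93) ^ 61 = 32 ^ 61 = 53
byte 8: (db ^ 62) ^ 64 = b9 ^ 64 = dd
byte 9: (2e ^ 41) ^ 6d = 6f ^ 6d = 02
byte 10: (1b ^ b3) ^ 69 = a8 ^ 69 = c1

2aea3886676c1453dd02c1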